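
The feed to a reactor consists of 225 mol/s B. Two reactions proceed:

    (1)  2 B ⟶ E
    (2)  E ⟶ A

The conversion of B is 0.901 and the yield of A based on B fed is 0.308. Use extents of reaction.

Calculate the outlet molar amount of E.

Conversion of B: B consumed = 2ξ₁ = 0.901 × 225 → ξ₁ = 101.4 mol/s.
Yield of A: 1ξ₂ / 225 = 0.308 → ξ₂ = 69.3 mol/s.
Outlet amounts (n = n₀ + Σ ν·ξ):
  B: 225 − 2(101.4) = 22.28
  E: 0 + 1(101.4) − 1(69.3) = 32.06
  A: 0 + 1(69.3) = 69.3

32.1 mol/s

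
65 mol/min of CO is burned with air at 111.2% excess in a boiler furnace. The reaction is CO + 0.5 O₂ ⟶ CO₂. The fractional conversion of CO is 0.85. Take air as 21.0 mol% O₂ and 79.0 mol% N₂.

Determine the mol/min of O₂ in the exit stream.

41 mol/min

Stoichiometric O₂ = 0.5 × 65 = 32.5 mol/min; O₂ fed = 32.5 × 2.112 = 68.64 mol/min.
N₂ fed = 68.64 × 79/21 = 258.2 mol/min.
Fuel reacted = 0.85 × 65 → ξ = 55.25 mol/min.
Outlet (n = n₀ + ν ξ):
  CO: 65 − 1(55.25) = 9.75
  O₂: 68.64 − 0.5(55.25) = 41.02
  N₂: 258.2 (inert)
  CO₂: 0 + 1(55.25) = 55.25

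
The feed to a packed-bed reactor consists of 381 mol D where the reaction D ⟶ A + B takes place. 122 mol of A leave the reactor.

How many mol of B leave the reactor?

For A: n = n₀ + 1ξ → 122 = 0 + 1ξ, giving ξ = 122 mol.
Outlet amounts (n = n₀ + ν ξ):
  D: 381 − 1(122) = 259
  A: 0 + 1(122) = 122
  B: 0 + 1(122) = 122

122 mol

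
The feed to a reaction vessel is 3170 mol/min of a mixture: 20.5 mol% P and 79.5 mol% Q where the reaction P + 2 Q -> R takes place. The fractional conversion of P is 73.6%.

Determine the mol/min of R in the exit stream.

478 mol/min

P reacted = 0.736 × 649.9 = 478.3 mol/min; ν_P = −1, so ξ = 478.3/1 = 478.3 mol/min.
Outlet amounts (n = n₀ + ν ξ):
  P: 649.9 − 1(478.3) = 171.6
  Q: 2520 − 2(478.3) = 1564
  R: 0 + 1(478.3) = 478.3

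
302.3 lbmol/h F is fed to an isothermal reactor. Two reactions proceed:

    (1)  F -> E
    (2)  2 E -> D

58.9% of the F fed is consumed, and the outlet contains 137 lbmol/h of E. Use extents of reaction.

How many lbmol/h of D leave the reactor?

20.5 lbmol/h

Conversion of F: F consumed = 1ξ₁ = 0.589 × 302.3 → ξ₁ = 178.1 lbmol/h.
E balance: n_E = 0 + 1ξ₁ − 2ξ₂ = 137 → ξ₂ = (1·178.1 − 137)/2 = 20.53 lbmol/h.
Outlet amounts (n = n₀ + Σ ν·ξ):
  F: 302.3 − 1(178.1) = 124.2
  E: 0 + 1(178.1) − 2(20.53) = 137
  D: 0 + 1(20.53) = 20.53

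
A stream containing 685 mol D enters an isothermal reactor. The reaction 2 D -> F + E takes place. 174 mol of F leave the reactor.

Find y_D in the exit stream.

For F: n = n₀ + 1ξ → 174 = 0 + 1ξ, giving ξ = 174 mol.
Outlet amounts (n = n₀ + ν ξ):
  D: 685 − 2(174) = 337
  F: 0 + 1(174) = 174
  E: 0 + 1(174) = 174
Total out = 685 mol; y_D = 337 / 685 = 0.492.

0.492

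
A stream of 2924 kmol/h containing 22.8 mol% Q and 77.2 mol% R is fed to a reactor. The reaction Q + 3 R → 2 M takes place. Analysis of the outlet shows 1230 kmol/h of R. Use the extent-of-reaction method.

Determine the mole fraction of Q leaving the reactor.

0.145

For R: n = n₀ − 3ξ → 1230 = 2257 − 3ξ, giving ξ = 342.4 kmol/h.
Outlet amounts (n = n₀ + ν ξ):
  Q: 666.7 − 1(342.4) = 324.2
  R: 2257 − 3(342.4) = 1230
  M: 0 + 2(342.4) = 684.9
Total out = 2239 kmol/h; y_Q = 324.2 / 2239 = 0.1448.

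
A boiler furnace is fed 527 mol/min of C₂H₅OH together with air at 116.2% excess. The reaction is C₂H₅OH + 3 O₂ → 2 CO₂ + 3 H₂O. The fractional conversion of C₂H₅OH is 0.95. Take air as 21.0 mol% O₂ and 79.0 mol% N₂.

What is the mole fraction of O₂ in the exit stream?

0.111

Stoichiometric O₂ = 3 × 527 = 1581 mol/min; O₂ fed = 1581 × 2.162 = 3418 mol/min.
N₂ fed = 3418 × 79/21 = 12860 mol/min.
Fuel reacted = 0.95 × 527 → ξ = 500.6 mol/min.
Outlet (n = n₀ + ν ξ):
  C₂H₅OH: 527 − 1(500.6) = 26.35
  O₂: 3418 − 3(500.6) = 1916
  N₂: 12860 (inert)
  CO₂: 0 + 2(500.6) = 1001
  H₂O: 0 + 3(500.6) = 1502
Total out = 17300 mol/min; y_O₂ = 1916 / 17300 = 0.1107.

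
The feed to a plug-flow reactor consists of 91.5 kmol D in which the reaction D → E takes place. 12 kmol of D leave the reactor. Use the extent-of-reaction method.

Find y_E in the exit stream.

0.869

For D: n = n₀ − 1ξ → 12 = 91.5 − 1ξ, giving ξ = 79.5 kmol.
Outlet amounts (n = n₀ + ν ξ):
  D: 91.5 − 1(79.5) = 12
  E: 0 + 1(79.5) = 79.5
Total out = 91.5 kmol; y_E = 79.5 / 91.5 = 0.8689.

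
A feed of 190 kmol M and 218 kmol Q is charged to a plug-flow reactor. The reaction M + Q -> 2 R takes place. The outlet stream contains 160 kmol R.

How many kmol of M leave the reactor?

110 kmol

For R: n = n₀ + 2ξ → 160 = 0 + 2ξ, giving ξ = 80 kmol.
Outlet amounts (n = n₀ + ν ξ):
  M: 190 − 1(80) = 110
  Q: 218 − 1(80) = 138
  R: 0 + 2(80) = 160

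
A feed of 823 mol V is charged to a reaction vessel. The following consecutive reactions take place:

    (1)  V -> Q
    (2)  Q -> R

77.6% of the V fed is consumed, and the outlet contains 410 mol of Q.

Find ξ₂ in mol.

ξ₂ = 229 mol

Conversion of V: V consumed = 1ξ₁ = 0.776 × 823 → ξ₁ = 638.6 mol.
Q balance: n_Q = 0 + 1ξ₁ − 1ξ₂ = 410 → ξ₂ = (1·638.6 − 410)/1 = 228.6 mol.
Outlet amounts (n = n₀ + Σ ν·ξ):
  V: 823 − 1(638.6) = 184.4
  Q: 0 + 1(638.6) − 1(228.6) = 410
  R: 0 + 1(228.6) = 228.6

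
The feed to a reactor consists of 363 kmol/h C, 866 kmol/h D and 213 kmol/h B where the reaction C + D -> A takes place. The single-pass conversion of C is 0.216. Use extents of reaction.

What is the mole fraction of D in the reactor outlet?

0.578

C reacted = 0.216 × 363 = 78.41 kmol/h; ν_C = −1, so ξ = 78.41/1 = 78.41 kmol/h.
Outlet amounts (n = n₀ + ν ξ):
  C: 363 − 1(78.41) = 284.6
  D: 866 − 1(78.41) = 787.6
  A: 0 + 1(78.41) = 78.41
  B: 213 (inert)
Total out = 1364 kmol/h; y_D = 787.6 / 1364 = 0.5776.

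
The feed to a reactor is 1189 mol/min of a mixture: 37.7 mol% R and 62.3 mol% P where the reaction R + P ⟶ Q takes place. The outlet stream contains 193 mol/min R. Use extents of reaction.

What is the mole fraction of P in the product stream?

0.52

For R: n = n₀ − 1ξ → 193 = 448.3 − 1ξ, giving ξ = 255.3 mol/min.
Outlet amounts (n = n₀ + ν ξ):
  R: 448.3 − 1(255.3) = 193
  P: 740.7 − 1(255.3) = 485.5
  Q: 0 + 1(255.3) = 255.3
Total out = 933.7 mol/min; y_P = 485.5 / 933.7 = 0.5199.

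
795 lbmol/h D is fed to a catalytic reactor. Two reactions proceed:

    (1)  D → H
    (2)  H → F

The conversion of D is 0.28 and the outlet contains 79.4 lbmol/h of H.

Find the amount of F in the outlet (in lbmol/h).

Conversion of D: D consumed = 1ξ₁ = 0.28 × 795 → ξ₁ = 222.6 lbmol/h.
H balance: n_H = 0 + 1ξ₁ − 1ξ₂ = 79.4 → ξ₂ = (1·222.6 − 79.4)/1 = 143.2 lbmol/h.
Outlet amounts (n = n₀ + Σ ν·ξ):
  D: 795 − 1(222.6) = 572.4
  H: 0 + 1(222.6) − 1(143.2) = 79.4
  F: 0 + 1(143.2) = 143.2

143 lbmol/h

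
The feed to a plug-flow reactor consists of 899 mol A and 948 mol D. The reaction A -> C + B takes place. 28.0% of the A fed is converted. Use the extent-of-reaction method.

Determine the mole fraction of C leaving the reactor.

0.12

A reacted = 0.28 × 899 = 251.7 mol; ν_A = −1, so ξ = 251.7/1 = 251.7 mol.
Outlet amounts (n = n₀ + ν ξ):
  A: 899 − 1(251.7) = 647.3
  C: 0 + 1(251.7) = 251.7
  B: 0 + 1(251.7) = 251.7
  D: 948 (inert)
Total out = 2099 mol; y_C = 251.7 / 2099 = 0.1199.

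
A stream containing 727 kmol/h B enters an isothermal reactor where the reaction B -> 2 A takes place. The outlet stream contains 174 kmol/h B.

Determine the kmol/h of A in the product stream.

For B: n = n₀ − 1ξ → 174 = 727 − 1ξ, giving ξ = 553 kmol/h.
Outlet amounts (n = n₀ + ν ξ):
  B: 727 − 1(553) = 174
  A: 0 + 2(553) = 1106

1110 kmol/h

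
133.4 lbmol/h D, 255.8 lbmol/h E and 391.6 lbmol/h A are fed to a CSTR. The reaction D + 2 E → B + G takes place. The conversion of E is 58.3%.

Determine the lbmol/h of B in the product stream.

74.6 lbmol/h

E reacted = 0.583 × 255.8 = 149.1 lbmol/h; ν_E = −2, so ξ = 149.1/2 = 74.57 lbmol/h.
Outlet amounts (n = n₀ + ν ξ):
  D: 133.4 − 1(74.57) = 58.83
  E: 255.8 − 2(74.57) = 106.7
  B: 0 + 1(74.57) = 74.57
  G: 0 + 1(74.57) = 74.57
  A: 391.6 (inert)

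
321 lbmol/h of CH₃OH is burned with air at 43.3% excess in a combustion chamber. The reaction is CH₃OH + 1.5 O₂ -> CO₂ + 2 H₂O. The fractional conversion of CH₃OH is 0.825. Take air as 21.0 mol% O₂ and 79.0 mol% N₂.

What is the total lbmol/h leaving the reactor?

Stoichiometric O₂ = 1.5 × 321 = 481.5 lbmol/h; O₂ fed = 481.5 × 1.433 = 690 lbmol/h.
N₂ fed = 690 × 79/21 = 2596 lbmol/h.
Fuel reacted = 0.825 × 321 → ξ = 264.8 lbmol/h.
Outlet (n = n₀ + ν ξ):
  CH₃OH: 321 − 1(264.8) = 56.18
  O₂: 690 − 1.5(264.8) = 292.8
  N₂: 2596 (inert)
  CO₂: 0 + 1(264.8) = 264.8
  H₂O: 0 + 2(264.8) = 529.6
Total out = 56.18 + 292.8 + 2596 + 264.8 + 529.6 = 3739 lbmol/h.

3740 lbmol/h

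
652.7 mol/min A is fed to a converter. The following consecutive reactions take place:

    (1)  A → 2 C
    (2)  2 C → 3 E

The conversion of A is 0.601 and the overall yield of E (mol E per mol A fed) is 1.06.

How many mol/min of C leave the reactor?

Conversion of A: A consumed = 1ξ₁ = 0.601 × 652.7 → ξ₁ = 392.3 mol/min.
Yield of E: 3ξ₂ / 652.7 = 1.06 → ξ₂ = 230.6 mol/min.
Outlet amounts (n = n₀ + Σ ν·ξ):
  A: 652.7 − 1(392.3) = 260.4
  C: 0 + 2(392.3) − 2(230.6) = 323.3
  E: 0 + 3(230.6) = 691.9

323 mol/min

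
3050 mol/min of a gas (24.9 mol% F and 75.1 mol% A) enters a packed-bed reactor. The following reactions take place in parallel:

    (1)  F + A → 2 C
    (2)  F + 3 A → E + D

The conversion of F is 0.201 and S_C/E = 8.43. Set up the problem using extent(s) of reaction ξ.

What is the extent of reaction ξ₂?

ξ₂ = 29.3 mol/min

Conversion of F: F consumed = 0.201 × 759.5 = 152.6 mol/min = 1ξ₁ + 1ξ₂.
Selectivity: 2ξ₁ / (1ξ₂) = 8.43 → ξ₁ = 4.215 ξ₂.
Substitute: (1·4.215 + 1) ξ₂ = 152.6 → ξ₂ = 29.27 mol/min, ξ₁ = 123.4 mol/min.
Outlet amounts (n = n₀ + Σ ν·ξ):
  F: 759.5 − 1(123.4) − 1(29.27) = 606.8
  A: 2291 − 1(123.4) − 3(29.27) = 2079
  C: 0 + 2(123.4) = 246.8
  E: 0 + 1(29.27) = 29.27
  D: 0 + 1(29.27) = 29.27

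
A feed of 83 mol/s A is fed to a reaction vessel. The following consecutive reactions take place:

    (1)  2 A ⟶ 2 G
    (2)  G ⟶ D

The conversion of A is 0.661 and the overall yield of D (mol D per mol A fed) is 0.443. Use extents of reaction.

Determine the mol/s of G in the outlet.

18.1 mol/s

Conversion of A: A consumed = 2ξ₁ = 0.661 × 83 → ξ₁ = 27.43 mol/s.
Yield of D: 1ξ₂ / 83 = 0.443 → ξ₂ = 36.77 mol/s.
Outlet amounts (n = n₀ + Σ ν·ξ):
  A: 83 − 2(27.43) = 28.14
  G: 0 + 2(27.43) − 1(36.77) = 18.09
  D: 0 + 1(36.77) = 36.77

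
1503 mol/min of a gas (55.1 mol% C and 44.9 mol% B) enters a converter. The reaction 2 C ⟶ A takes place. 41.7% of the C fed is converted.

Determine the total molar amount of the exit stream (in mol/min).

1330 mol/min

C reacted = 0.417 × 828.2 = 345.3 mol/min; ν_C = −2, so ξ = 345.3/2 = 172.7 mol/min.
Outlet amounts (n = n₀ + ν ξ):
  C: 828.2 − 2(172.7) = 482.8
  A: 0 + 1(172.7) = 172.7
  B: 674.8 (inert)
Total out = 482.8 + 172.7 + 674.8 = 1330 mol/min.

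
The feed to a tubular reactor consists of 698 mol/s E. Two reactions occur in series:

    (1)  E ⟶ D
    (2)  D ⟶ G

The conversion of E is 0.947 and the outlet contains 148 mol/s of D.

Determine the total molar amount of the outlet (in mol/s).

698 mol/s

Conversion of E: E consumed = 1ξ₁ = 0.947 × 698 → ξ₁ = 661 mol/s.
D balance: n_D = 0 + 1ξ₁ − 1ξ₂ = 148 → ξ₂ = (1·661 − 148)/1 = 513 mol/s.
Outlet amounts (n = n₀ + Σ ν·ξ):
  E: 698 − 1(661) = 36.99
  D: 0 + 1(661) − 1(513) = 148
  G: 0 + 1(513) = 513
Total out = 36.99 + 148 + 513 = 698 mol/s.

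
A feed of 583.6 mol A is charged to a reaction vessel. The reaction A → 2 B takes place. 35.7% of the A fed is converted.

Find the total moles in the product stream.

A reacted = 0.357 × 583.6 = 208.3 mol; ν_A = −1, so ξ = 208.3/1 = 208.3 mol.
Outlet amounts (n = n₀ + ν ξ):
  A: 583.6 − 1(208.3) = 375.3
  B: 0 + 2(208.3) = 416.7
Total out = 375.3 + 416.7 = 791.9 mol.

792 mol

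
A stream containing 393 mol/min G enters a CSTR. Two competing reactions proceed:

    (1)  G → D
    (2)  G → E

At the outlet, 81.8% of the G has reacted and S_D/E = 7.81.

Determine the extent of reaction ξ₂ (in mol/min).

Conversion of G: G consumed = 0.818 × 393 = 321.5 mol/min = 1ξ₁ + 1ξ₂.
Selectivity: 1ξ₁ / (1ξ₂) = 7.81 → ξ₁ = 7.81 ξ₂.
Substitute: (1·7.81 + 1) ξ₂ = 321.5 → ξ₂ = 36.49 mol/min, ξ₁ = 285 mol/min.
Outlet amounts (n = n₀ + Σ ν·ξ):
  G: 393 − 1(285) − 1(36.49) = 71.53
  D: 0 + 1(285) = 285
  E: 0 + 1(36.49) = 36.49

ξ₂ = 36.5 mol/min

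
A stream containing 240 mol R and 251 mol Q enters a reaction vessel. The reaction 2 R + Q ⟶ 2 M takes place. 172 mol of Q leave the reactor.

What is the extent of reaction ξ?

ξ = 79 mol

For Q: n = n₀ − 1ξ → 172 = 251 − 1ξ, giving ξ = 79 mol.
Outlet amounts (n = n₀ + ν ξ):
  R: 240 − 2(79) = 82
  Q: 251 − 1(79) = 172
  M: 0 + 2(79) = 158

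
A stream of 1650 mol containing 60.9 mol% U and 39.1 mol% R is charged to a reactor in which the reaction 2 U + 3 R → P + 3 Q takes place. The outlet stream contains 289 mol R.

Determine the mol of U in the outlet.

767 mol

For R: n = n₀ − 3ξ → 289 = 645.1 − 3ξ, giving ξ = 118.7 mol.
Outlet amounts (n = n₀ + ν ξ):
  U: 1005 − 2(118.7) = 767.4
  R: 645.1 − 3(118.7) = 289
  P: 0 + 1(118.7) = 118.7
  Q: 0 + 3(118.7) = 356.1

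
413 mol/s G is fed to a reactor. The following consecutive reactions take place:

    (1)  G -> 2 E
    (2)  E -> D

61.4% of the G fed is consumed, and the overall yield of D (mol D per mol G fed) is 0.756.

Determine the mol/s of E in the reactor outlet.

Conversion of G: G consumed = 1ξ₁ = 0.614 × 413 → ξ₁ = 253.6 mol/s.
Yield of D: 1ξ₂ / 413 = 0.756 → ξ₂ = 312.2 mol/s.
Outlet amounts (n = n₀ + Σ ν·ξ):
  G: 413 − 1(253.6) = 159.4
  E: 0 + 2(253.6) − 1(312.2) = 194.9
  D: 0 + 1(312.2) = 312.2

195 mol/s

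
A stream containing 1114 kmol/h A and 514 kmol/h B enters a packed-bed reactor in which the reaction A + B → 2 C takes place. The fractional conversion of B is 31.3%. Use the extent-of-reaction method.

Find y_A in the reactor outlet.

0.585

B reacted = 0.313 × 514 = 160.9 kmol/h; ν_B = −1, so ξ = 160.9/1 = 160.9 kmol/h.
Outlet amounts (n = n₀ + ν ξ):
  A: 1114 − 1(160.9) = 953.1
  B: 514 − 1(160.9) = 353.1
  C: 0 + 2(160.9) = 321.8
Total out = 1628 kmol/h; y_A = 953.1 / 1628 = 0.5855.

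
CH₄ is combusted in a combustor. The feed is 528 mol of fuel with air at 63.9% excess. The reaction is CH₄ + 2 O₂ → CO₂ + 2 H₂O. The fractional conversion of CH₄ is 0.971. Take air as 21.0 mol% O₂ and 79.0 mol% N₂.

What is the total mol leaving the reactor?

Stoichiometric O₂ = 2 × 528 = 1056 mol; O₂ fed = 1056 × 1.639 = 1731 mol.
N₂ fed = 1731 × 79/21 = 6511 mol.
Fuel reacted = 0.971 × 528 → ξ = 512.7 mol.
Outlet (n = n₀ + ν ξ):
  CH₄: 528 − 1(512.7) = 15.31
  O₂: 1731 − 2(512.7) = 705.4
  N₂: 6511 (inert)
  CO₂: 0 + 1(512.7) = 512.7
  H₂O: 0 + 2(512.7) = 1025
Total out = 15.31 + 705.4 + 6511 + 512.7 + 1025 = 8770 mol.

8770 mol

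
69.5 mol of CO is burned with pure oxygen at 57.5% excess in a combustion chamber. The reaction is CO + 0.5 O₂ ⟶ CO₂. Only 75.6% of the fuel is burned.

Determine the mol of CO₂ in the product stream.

52.5 mol

Stoichiometric O₂ = 0.5 × 69.5 = 34.75 mol; O₂ fed = 34.75 × 1.575 = 54.73 mol.
Fuel reacted = 0.756 × 69.5 → ξ = 52.54 mol.
Outlet (n = n₀ + ν ξ):
  CO: 69.5 − 1(52.54) = 16.96
  O₂: 54.73 − 0.5(52.54) = 28.46
  CO₂: 0 + 1(52.54) = 52.54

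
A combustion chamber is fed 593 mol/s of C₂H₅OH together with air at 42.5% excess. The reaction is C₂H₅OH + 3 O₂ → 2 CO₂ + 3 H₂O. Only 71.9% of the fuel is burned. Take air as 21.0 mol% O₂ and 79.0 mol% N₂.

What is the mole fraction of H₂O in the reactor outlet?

Stoichiometric O₂ = 3 × 593 = 1779 mol/s; O₂ fed = 1779 × 1.425 = 2535 mol/s.
N₂ fed = 2535 × 79/21 = 9537 mol/s.
Fuel reacted = 0.719 × 593 → ξ = 426.4 mol/s.
Outlet (n = n₀ + ν ξ):
  C₂H₅OH: 593 − 1(426.4) = 166.6
  O₂: 2535 − 3(426.4) = 1256
  N₂: 9537 (inert)
  CO₂: 0 + 2(426.4) = 852.7
  H₂O: 0 + 3(426.4) = 1279
Total out = 13090 mol/s; y_H₂O = 1279 / 13090 = 0.09771.

0.0977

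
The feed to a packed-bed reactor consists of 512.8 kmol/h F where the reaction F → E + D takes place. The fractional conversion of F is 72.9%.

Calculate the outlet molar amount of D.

F reacted = 0.729 × 512.8 = 373.8 kmol/h; ν_F = −1, so ξ = 373.8/1 = 373.8 kmol/h.
Outlet amounts (n = n₀ + ν ξ):
  F: 512.8 − 1(373.8) = 139
  E: 0 + 1(373.8) = 373.8
  D: 0 + 1(373.8) = 373.8

374 kmol/h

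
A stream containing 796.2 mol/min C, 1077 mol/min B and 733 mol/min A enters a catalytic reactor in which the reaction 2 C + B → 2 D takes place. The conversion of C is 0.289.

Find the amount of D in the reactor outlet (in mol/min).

230 mol/min

C reacted = 0.289 × 796.2 = 230.1 mol/min; ν_C = −2, so ξ = 230.1/2 = 115.1 mol/min.
Outlet amounts (n = n₀ + ν ξ):
  C: 796.2 − 2(115.1) = 566.1
  B: 1077 − 1(115.1) = 961.9
  D: 0 + 2(115.1) = 230.1
  A: 733 (inert)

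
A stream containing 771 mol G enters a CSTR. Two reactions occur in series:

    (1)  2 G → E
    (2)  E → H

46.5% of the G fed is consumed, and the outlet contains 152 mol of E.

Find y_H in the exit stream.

Conversion of G: G consumed = 2ξ₁ = 0.465 × 771 → ξ₁ = 179.3 mol.
E balance: n_E = 0 + 1ξ₁ − 1ξ₂ = 152 → ξ₂ = (1·179.3 − 152)/1 = 27.26 mol.
Outlet amounts (n = n₀ + Σ ν·ξ):
  G: 771 − 2(179.3) = 412.5
  E: 0 + 1(179.3) − 1(27.26) = 152
  H: 0 + 1(27.26) = 27.26
Total out = 591.7 mol; y_H = 27.26 / 591.7 = 0.04606.

0.0461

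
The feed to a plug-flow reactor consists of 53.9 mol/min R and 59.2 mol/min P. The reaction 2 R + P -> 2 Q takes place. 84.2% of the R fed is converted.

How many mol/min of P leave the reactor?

R reacted = 0.842 × 53.9 = 45.38 mol/min; ν_R = −2, so ξ = 45.38/2 = 22.69 mol/min.
Outlet amounts (n = n₀ + ν ξ):
  R: 53.9 − 2(22.69) = 8.516
  P: 59.2 − 1(22.69) = 36.51
  Q: 0 + 2(22.69) = 45.38

36.5 mol/min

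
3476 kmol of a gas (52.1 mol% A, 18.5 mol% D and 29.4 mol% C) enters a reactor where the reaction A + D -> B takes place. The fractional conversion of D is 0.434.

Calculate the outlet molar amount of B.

279 kmol

D reacted = 0.434 × 643.1 = 279.1 kmol; ν_D = −1, so ξ = 279.1/1 = 279.1 kmol.
Outlet amounts (n = n₀ + ν ξ):
  A: 1811 − 1(279.1) = 1532
  D: 643.1 − 1(279.1) = 364
  B: 0 + 1(279.1) = 279.1
  C: 1022 (inert)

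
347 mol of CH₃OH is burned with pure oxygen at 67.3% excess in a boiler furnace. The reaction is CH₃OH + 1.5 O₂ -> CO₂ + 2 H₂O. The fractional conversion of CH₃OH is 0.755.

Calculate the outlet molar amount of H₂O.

524 mol

Stoichiometric O₂ = 1.5 × 347 = 520.5 mol; O₂ fed = 520.5 × 1.673 = 870.8 mol.
Fuel reacted = 0.755 × 347 → ξ = 262 mol.
Outlet (n = n₀ + ν ξ):
  CH₃OH: 347 − 1(262) = 85.01
  O₂: 870.8 − 1.5(262) = 477.8
  CO₂: 0 + 1(262) = 262
  H₂O: 0 + 2(262) = 524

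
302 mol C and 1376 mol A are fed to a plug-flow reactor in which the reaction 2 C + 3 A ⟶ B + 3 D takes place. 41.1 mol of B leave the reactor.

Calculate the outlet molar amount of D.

123 mol

For B: n = n₀ + 1ξ → 41.1 = 0 + 1ξ, giving ξ = 41.1 mol.
Outlet amounts (n = n₀ + ν ξ):
  C: 302 − 2(41.1) = 219.8
  A: 1376 − 3(41.1) = 1253
  B: 0 + 1(41.1) = 41.1
  D: 0 + 3(41.1) = 123.3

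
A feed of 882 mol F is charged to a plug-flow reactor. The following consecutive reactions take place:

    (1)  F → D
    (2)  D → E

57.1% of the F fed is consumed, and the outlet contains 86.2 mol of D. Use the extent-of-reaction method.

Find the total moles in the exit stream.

Conversion of F: F consumed = 1ξ₁ = 0.571 × 882 → ξ₁ = 503.6 mol.
D balance: n_D = 0 + 1ξ₁ − 1ξ₂ = 86.2 → ξ₂ = (1·503.6 − 86.2)/1 = 417.4 mol.
Outlet amounts (n = n₀ + Σ ν·ξ):
  F: 882 − 1(503.6) = 378.4
  D: 0 + 1(503.6) − 1(417.4) = 86.2
  E: 0 + 1(417.4) = 417.4
Total out = 378.4 + 86.2 + 417.4 = 882 mol.

882 mol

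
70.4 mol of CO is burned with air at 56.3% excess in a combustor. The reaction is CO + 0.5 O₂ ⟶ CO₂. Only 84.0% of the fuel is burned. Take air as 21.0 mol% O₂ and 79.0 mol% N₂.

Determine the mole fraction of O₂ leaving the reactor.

0.084

Stoichiometric O₂ = 0.5 × 70.4 = 35.2 mol; O₂ fed = 35.2 × 1.563 = 55.02 mol.
N₂ fed = 55.02 × 79/21 = 207 mol.
Fuel reacted = 0.84 × 70.4 → ξ = 59.14 mol.
Outlet (n = n₀ + ν ξ):
  CO: 70.4 − 1(59.14) = 11.26
  O₂: 55.02 − 0.5(59.14) = 25.45
  N₂: 207 (inert)
  CO₂: 0 + 1(59.14) = 59.14
Total out = 302.8 mol; y_O₂ = 25.45 / 302.8 = 0.08404.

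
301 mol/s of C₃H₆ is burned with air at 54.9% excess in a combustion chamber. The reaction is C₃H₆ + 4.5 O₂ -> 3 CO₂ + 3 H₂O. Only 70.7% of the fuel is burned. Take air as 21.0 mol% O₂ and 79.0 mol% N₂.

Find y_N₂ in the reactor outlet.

Stoichiometric O₂ = 4.5 × 301 = 1354 mol/s; O₂ fed = 1354 × 1.549 = 2098 mol/s.
N₂ fed = 2098 × 79/21 = 7893 mol/s.
Fuel reacted = 0.707 × 301 → ξ = 212.8 mol/s.
Outlet (n = n₀ + ν ξ):
  C₃H₆: 301 − 1(212.8) = 88.19
  O₂: 2098 − 4.5(212.8) = 1140
  N₂: 7893 (inert)
  CO₂: 0 + 3(212.8) = 638.4
  H₂O: 0 + 3(212.8) = 638.4
Total out = 10400 mol/s; y_N₂ = 7893 / 10400 = 0.759.

0.759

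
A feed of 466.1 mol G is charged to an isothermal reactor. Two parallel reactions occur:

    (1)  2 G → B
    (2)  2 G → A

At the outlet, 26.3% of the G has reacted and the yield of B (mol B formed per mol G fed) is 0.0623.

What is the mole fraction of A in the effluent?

Yield of B: 1ξ₁ / 466.1 = 0.0623 → ξ₁ = 29.04 mol.
Conversion of G: 2ξ₁ + 2ξ₂ = 0.263 × 466.1 = 122.6 → ξ₂ = 32.25 mol.
Outlet amounts (n = n₀ + Σ ν·ξ):
  G: 466.1 − 2(29.04) − 2(32.25) = 343.5
  B: 0 + 1(29.04) = 29.04
  A: 0 + 1(32.25) = 32.25
Total out = 404.8 mol; y_A = 32.25 / 404.8 = 0.07968.

0.0797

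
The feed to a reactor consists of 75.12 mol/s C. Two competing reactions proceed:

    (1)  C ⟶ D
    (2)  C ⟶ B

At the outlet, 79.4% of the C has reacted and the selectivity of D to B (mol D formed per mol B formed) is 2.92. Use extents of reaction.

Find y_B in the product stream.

Conversion of C: C consumed = 0.794 × 75.12 = 59.65 mol/s = 1ξ₁ + 1ξ₂.
Selectivity: 1ξ₁ / (1ξ₂) = 2.92 → ξ₁ = 2.92 ξ₂.
Substitute: (1·2.92 + 1) ξ₂ = 59.65 → ξ₂ = 15.22 mol/s, ξ₁ = 44.43 mol/s.
Outlet amounts (n = n₀ + Σ ν·ξ):
  C: 75.12 − 1(44.43) − 1(15.22) = 15.47
  D: 0 + 1(44.43) = 44.43
  B: 0 + 1(15.22) = 15.22
Total out = 75.12 mol/s; y_B = 15.22 / 75.12 = 0.2026.

0.203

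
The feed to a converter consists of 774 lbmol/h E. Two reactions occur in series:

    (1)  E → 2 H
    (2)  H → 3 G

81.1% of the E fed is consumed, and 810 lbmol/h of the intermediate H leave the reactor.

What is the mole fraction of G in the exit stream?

0.583

Conversion of E: E consumed = 1ξ₁ = 0.811 × 774 → ξ₁ = 627.7 lbmol/h.
H balance: n_H = 0 + 2ξ₁ − 1ξ₂ = 810 → ξ₂ = (2·627.7 − 810)/1 = 445.4 lbmol/h.
Outlet amounts (n = n₀ + Σ ν·ξ):
  E: 774 − 1(627.7) = 146.3
  H: 0 + 2(627.7) − 1(445.4) = 810
  G: 0 + 3(445.4) = 1336
Total out = 2293 lbmol/h; y_G = 1336 / 2293 = 0.5829.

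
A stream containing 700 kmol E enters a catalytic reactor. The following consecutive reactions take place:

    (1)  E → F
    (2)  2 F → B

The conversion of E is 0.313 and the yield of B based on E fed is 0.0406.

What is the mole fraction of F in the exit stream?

Conversion of E: E consumed = 1ξ₁ = 0.313 × 700 → ξ₁ = 219.1 kmol.
Yield of B: 1ξ₂ / 700 = 0.0406 → ξ₂ = 28.42 kmol.
Outlet amounts (n = n₀ + Σ ν·ξ):
  E: 700 − 1(219.1) = 480.9
  F: 0 + 1(219.1) − 2(28.42) = 162.3
  B: 0 + 1(28.42) = 28.42
Total out = 671.6 kmol; y_F = 162.3 / 671.6 = 0.2416.

0.242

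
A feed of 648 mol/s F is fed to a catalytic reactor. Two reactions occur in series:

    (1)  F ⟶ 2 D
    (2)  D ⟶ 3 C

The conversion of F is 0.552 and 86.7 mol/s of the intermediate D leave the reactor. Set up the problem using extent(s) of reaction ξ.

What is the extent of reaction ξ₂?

ξ₂ = 629 mol/s

Conversion of F: F consumed = 1ξ₁ = 0.552 × 648 → ξ₁ = 357.7 mol/s.
D balance: n_D = 0 + 2ξ₁ − 1ξ₂ = 86.7 → ξ₂ = (2·357.7 − 86.7)/1 = 628.7 mol/s.
Outlet amounts (n = n₀ + Σ ν·ξ):
  F: 648 − 1(357.7) = 290.3
  D: 0 + 2(357.7) − 1(628.7) = 86.7
  C: 0 + 3(628.7) = 1886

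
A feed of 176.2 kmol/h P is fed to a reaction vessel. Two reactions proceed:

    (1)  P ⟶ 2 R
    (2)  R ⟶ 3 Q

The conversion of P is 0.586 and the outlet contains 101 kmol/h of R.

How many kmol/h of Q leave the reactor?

Conversion of P: P consumed = 1ξ₁ = 0.586 × 176.2 → ξ₁ = 103.3 kmol/h.
R balance: n_R = 0 + 2ξ₁ − 1ξ₂ = 101 → ξ₂ = (2·103.3 − 101)/1 = 105.5 kmol/h.
Outlet amounts (n = n₀ + Σ ν·ξ):
  P: 176.2 − 1(103.3) = 72.95
  R: 0 + 2(103.3) − 1(105.5) = 101
  Q: 0 + 3(105.5) = 316.5

317 kmol/h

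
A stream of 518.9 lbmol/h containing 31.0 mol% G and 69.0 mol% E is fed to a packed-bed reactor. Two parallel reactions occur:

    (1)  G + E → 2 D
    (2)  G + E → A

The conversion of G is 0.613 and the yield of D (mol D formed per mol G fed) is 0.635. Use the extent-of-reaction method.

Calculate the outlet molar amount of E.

Yield of D: 2ξ₁ / 160.9 = 0.635 → ξ₁ = 51.07 lbmol/h.
Conversion of G: 1ξ₁ + 1ξ₂ = 0.613 × 160.9 = 98.61 → ξ₂ = 47.53 lbmol/h.
Outlet amounts (n = n₀ + Σ ν·ξ):
  G: 160.9 − 1(51.07) − 1(47.53) = 62.25
  E: 358 − 1(51.07) − 1(47.53) = 259.4
  D: 0 + 2(51.07) = 102.1
  A: 0 + 1(47.53) = 47.53

259 lbmol/h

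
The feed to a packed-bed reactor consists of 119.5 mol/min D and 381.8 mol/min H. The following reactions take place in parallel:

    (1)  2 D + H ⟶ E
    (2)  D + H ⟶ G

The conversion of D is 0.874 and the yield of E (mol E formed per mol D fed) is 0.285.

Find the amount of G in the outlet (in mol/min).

36.3 mol/min

Yield of E: 1ξ₁ / 119.5 = 0.285 → ξ₁ = 34.06 mol/min.
Conversion of D: 2ξ₁ + 1ξ₂ = 0.874 × 119.5 = 104.4 → ξ₂ = 36.33 mol/min.
Outlet amounts (n = n₀ + Σ ν·ξ):
  D: 119.5 − 2(34.06) − 1(36.33) = 15.06
  H: 381.8 − 1(34.06) − 1(36.33) = 311.4
  E: 0 + 1(34.06) = 34.06
  G: 0 + 1(36.33) = 36.33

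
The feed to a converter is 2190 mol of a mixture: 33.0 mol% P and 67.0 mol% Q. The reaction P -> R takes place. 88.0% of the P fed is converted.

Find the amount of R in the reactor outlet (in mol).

P reacted = 0.88 × 722.7 = 636 mol; ν_P = −1, so ξ = 636/1 = 636 mol.
Outlet amounts (n = n₀ + ν ξ):
  P: 722.7 − 1(636) = 86.72
  R: 0 + 1(636) = 636
  Q: 1467 (inert)

636 mol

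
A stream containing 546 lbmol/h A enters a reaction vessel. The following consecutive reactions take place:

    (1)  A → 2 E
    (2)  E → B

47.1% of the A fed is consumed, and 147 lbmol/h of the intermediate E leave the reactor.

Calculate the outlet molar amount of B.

367 lbmol/h

Conversion of A: A consumed = 1ξ₁ = 0.471 × 546 → ξ₁ = 257.2 lbmol/h.
E balance: n_E = 0 + 2ξ₁ − 1ξ₂ = 147 → ξ₂ = (2·257.2 − 147)/1 = 367.3 lbmol/h.
Outlet amounts (n = n₀ + Σ ν·ξ):
  A: 546 − 1(257.2) = 288.8
  E: 0 + 2(257.2) − 1(367.3) = 147
  B: 0 + 1(367.3) = 367.3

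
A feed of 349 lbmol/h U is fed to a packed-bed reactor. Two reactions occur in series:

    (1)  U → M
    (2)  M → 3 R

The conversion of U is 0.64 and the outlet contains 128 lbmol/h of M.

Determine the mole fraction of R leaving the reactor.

Conversion of U: U consumed = 1ξ₁ = 0.64 × 349 → ξ₁ = 223.4 lbmol/h.
M balance: n_M = 0 + 1ξ₁ − 1ξ₂ = 128 → ξ₂ = (1·223.4 − 128)/1 = 95.36 lbmol/h.
Outlet amounts (n = n₀ + Σ ν·ξ):
  U: 349 − 1(223.4) = 125.6
  M: 0 + 1(223.4) − 1(95.36) = 128
  R: 0 + 3(95.36) = 286.1
Total out = 539.7 lbmol/h; y_R = 286.1 / 539.7 = 0.5301.

0.53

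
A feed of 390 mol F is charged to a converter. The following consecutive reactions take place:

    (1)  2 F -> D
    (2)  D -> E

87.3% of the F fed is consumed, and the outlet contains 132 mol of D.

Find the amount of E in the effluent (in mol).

38.2 mol

Conversion of F: F consumed = 2ξ₁ = 0.873 × 390 → ξ₁ = 170.2 mol.
D balance: n_D = 0 + 1ξ₁ − 1ξ₂ = 132 → ξ₂ = (1·170.2 − 132)/1 = 38.24 mol.
Outlet amounts (n = n₀ + Σ ν·ξ):
  F: 390 − 2(170.2) = 49.53
  D: 0 + 1(170.2) − 1(38.24) = 132
  E: 0 + 1(38.24) = 38.24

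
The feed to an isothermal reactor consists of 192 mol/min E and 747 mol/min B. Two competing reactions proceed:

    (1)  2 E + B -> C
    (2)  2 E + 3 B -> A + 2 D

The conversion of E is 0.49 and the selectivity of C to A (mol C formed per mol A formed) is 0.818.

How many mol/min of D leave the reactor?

Conversion of E: E consumed = 0.49 × 192 = 94.08 mol/min = 2ξ₁ + 2ξ₂.
Selectivity: 1ξ₁ / (1ξ₂) = 0.818 → ξ₁ = 0.818 ξ₂.
Substitute: (2·0.818 + 2) ξ₂ = 94.08 → ξ₂ = 25.87 mol/min, ξ₁ = 21.17 mol/min.
Outlet amounts (n = n₀ + Σ ν·ξ):
  E: 192 − 2(21.17) − 2(25.87) = 97.92
  B: 747 − 1(21.17) − 3(25.87) = 648.2
  C: 0 + 1(21.17) = 21.17
  A: 0 + 1(25.87) = 25.87
  D: 0 + 2(25.87) = 51.75

51.7 mol/min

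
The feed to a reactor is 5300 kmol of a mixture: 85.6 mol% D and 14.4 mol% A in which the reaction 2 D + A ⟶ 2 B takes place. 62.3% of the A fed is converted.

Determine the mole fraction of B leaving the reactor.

0.197

A reacted = 0.623 × 763.2 = 475.5 kmol; ν_A = −1, so ξ = 475.5/1 = 475.5 kmol.
Outlet amounts (n = n₀ + ν ξ):
  D: 4537 − 2(475.5) = 3586
  A: 763.2 − 1(475.5) = 287.7
  B: 0 + 2(475.5) = 950.9
Total out = 4825 kmol; y_B = 950.9 / 4825 = 0.1971.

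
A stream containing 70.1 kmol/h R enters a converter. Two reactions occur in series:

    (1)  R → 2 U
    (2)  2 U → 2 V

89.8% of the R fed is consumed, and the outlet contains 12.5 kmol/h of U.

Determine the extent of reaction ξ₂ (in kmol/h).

ξ₂ = 56.7 kmol/h

Conversion of R: R consumed = 1ξ₁ = 0.898 × 70.1 → ξ₁ = 62.95 kmol/h.
U balance: n_U = 0 + 2ξ₁ − 2ξ₂ = 12.5 → ξ₂ = (2·62.95 − 12.5)/2 = 56.7 kmol/h.
Outlet amounts (n = n₀ + Σ ν·ξ):
  R: 70.1 − 1(62.95) = 7.15
  U: 0 + 2(62.95) − 2(56.7) = 12.5
  V: 0 + 2(56.7) = 113.4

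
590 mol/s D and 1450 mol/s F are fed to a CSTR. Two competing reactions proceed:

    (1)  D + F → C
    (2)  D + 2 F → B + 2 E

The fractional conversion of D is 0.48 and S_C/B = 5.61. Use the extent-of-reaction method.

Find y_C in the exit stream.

0.134

Conversion of D: D consumed = 0.48 × 590 = 283.2 mol/s = 1ξ₁ + 1ξ₂.
Selectivity: 1ξ₁ / (1ξ₂) = 5.61 → ξ₁ = 5.61 ξ₂.
Substitute: (1·5.61 + 1) ξ₂ = 283.2 → ξ₂ = 42.84 mol/s, ξ₁ = 240.4 mol/s.
Outlet amounts (n = n₀ + Σ ν·ξ):
  D: 590 − 1(240.4) − 1(42.84) = 306.8
  F: 1450 − 1(240.4) − 2(42.84) = 1124
  C: 0 + 1(240.4) = 240.4
  B: 0 + 1(42.84) = 42.84
  E: 0 + 2(42.84) = 85.69
Total out = 1800 mol/s; y_C = 240.4 / 1800 = 0.1336.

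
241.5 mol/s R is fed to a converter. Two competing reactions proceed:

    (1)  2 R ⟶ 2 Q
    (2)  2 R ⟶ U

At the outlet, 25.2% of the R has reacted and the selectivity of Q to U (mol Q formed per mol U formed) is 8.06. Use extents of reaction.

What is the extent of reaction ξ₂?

Conversion of R: R consumed = 0.252 × 241.5 = 60.86 mol/s = 2ξ₁ + 2ξ₂.
Selectivity: 2ξ₁ / (1ξ₂) = 8.06 → ξ₁ = 4.03 ξ₂.
Substitute: (2·4.03 + 2) ξ₂ = 60.86 → ξ₂ = 6.05 mol/s, ξ₁ = 24.38 mol/s.
Outlet amounts (n = n₀ + Σ ν·ξ):
  R: 241.5 − 2(24.38) − 2(6.05) = 180.6
  Q: 0 + 2(24.38) = 48.76
  U: 0 + 1(6.05) = 6.05

ξ₂ = 6.05 mol/s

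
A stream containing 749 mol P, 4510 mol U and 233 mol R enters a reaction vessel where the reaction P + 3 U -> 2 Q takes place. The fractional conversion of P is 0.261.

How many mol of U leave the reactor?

3920 mol

P reacted = 0.261 × 749 = 195.5 mol; ν_P = −1, so ξ = 195.5/1 = 195.5 mol.
Outlet amounts (n = n₀ + ν ξ):
  P: 749 − 1(195.5) = 553.5
  U: 4510 − 3(195.5) = 3924
  Q: 0 + 2(195.5) = 391
  R: 233 (inert)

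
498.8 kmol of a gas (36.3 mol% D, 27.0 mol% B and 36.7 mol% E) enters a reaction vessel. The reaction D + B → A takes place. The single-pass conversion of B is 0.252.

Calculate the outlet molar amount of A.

33.9 kmol

B reacted = 0.252 × 134.7 = 33.94 kmol; ν_B = −1, so ξ = 33.94/1 = 33.94 kmol.
Outlet amounts (n = n₀ + ν ξ):
  D: 181.1 − 1(33.94) = 147.1
  B: 134.7 − 1(33.94) = 100.7
  A: 0 + 1(33.94) = 33.94
  E: 183.1 (inert)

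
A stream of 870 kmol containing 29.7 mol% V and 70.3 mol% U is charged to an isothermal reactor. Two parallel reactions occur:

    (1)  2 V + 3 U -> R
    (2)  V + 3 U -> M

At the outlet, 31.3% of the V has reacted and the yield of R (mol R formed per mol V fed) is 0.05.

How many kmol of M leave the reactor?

55 kmol

Yield of R: 1ξ₁ / 258.4 = 0.05 → ξ₁ = 12.92 kmol.
Conversion of V: 2ξ₁ + 1ξ₂ = 0.313 × 258.4 = 80.88 → ξ₂ = 55.04 kmol.
Outlet amounts (n = n₀ + Σ ν·ξ):
  V: 258.4 − 2(12.92) − 1(55.04) = 177.5
  U: 611.6 − 3(12.92) − 3(55.04) = 407.7
  R: 0 + 1(12.92) = 12.92
  M: 0 + 1(55.04) = 55.04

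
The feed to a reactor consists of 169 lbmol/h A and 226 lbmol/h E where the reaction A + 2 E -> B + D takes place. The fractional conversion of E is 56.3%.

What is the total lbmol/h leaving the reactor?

E reacted = 0.563 × 226 = 127.2 lbmol/h; ν_E = −2, so ξ = 127.2/2 = 63.62 lbmol/h.
Outlet amounts (n = n₀ + ν ξ):
  A: 169 − 1(63.62) = 105.4
  E: 226 − 2(63.62) = 98.76
  B: 0 + 1(63.62) = 63.62
  D: 0 + 1(63.62) = 63.62
Total out = 105.4 + 98.76 + 63.62 + 63.62 = 331.4 lbmol/h.

331 lbmol/h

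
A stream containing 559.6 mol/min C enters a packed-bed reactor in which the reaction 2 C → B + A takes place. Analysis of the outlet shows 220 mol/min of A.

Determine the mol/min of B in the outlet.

220 mol/min

For A: n = n₀ + 1ξ → 220 = 0 + 1ξ, giving ξ = 220 mol/min.
Outlet amounts (n = n₀ + ν ξ):
  C: 559.6 − 2(220) = 119.6
  B: 0 + 1(220) = 220
  A: 0 + 1(220) = 220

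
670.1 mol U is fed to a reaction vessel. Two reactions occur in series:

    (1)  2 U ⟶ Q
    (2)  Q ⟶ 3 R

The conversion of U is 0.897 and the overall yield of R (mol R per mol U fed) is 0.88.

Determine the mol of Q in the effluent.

Conversion of U: U consumed = 2ξ₁ = 0.897 × 670.1 → ξ₁ = 300.5 mol.
Yield of R: 3ξ₂ / 670.1 = 0.88 → ξ₂ = 196.6 mol.
Outlet amounts (n = n₀ + Σ ν·ξ):
  U: 670.1 − 2(300.5) = 69.02
  Q: 0 + 1(300.5) − 1(196.6) = 104
  R: 0 + 3(196.6) = 589.7

104 mol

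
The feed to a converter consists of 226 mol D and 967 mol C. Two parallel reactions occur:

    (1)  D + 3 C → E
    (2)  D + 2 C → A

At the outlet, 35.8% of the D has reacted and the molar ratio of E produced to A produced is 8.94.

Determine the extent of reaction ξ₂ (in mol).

Conversion of D: D consumed = 0.358 × 226 = 80.91 mol = 1ξ₁ + 1ξ₂.
Selectivity: 1ξ₁ / (1ξ₂) = 8.94 → ξ₁ = 8.94 ξ₂.
Substitute: (1·8.94 + 1) ξ₂ = 80.91 → ξ₂ = 8.14 mol, ξ₁ = 72.77 mol.
Outlet amounts (n = n₀ + Σ ν·ξ):
  D: 226 − 1(72.77) − 1(8.14) = 145.1
  C: 967 − 3(72.77) − 2(8.14) = 732.4
  E: 0 + 1(72.77) = 72.77
  A: 0 + 1(8.14) = 8.14

ξ₂ = 8.14 mol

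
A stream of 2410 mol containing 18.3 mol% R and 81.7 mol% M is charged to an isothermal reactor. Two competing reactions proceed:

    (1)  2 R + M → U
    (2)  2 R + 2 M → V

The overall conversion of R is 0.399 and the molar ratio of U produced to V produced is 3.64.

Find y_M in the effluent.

Conversion of R: R consumed = 0.399 × 441 = 176 mol = 2ξ₁ + 2ξ₂.
Selectivity: 1ξ₁ / (1ξ₂) = 3.64 → ξ₁ = 3.64 ξ₂.
Substitute: (2·3.64 + 2) ξ₂ = 176 → ξ₂ = 18.96 mol, ξ₁ = 69.02 mol.
Outlet amounts (n = n₀ + Σ ν·ξ):
  R: 441 − 2(69.02) − 2(18.96) = 265.1
  M: 1969 − 1(69.02) − 2(18.96) = 1862
  U: 0 + 1(69.02) = 69.02
  V: 0 + 1(18.96) = 18.96
Total out = 2215 mol; y_M = 1862 / 2215 = 0.8406.

0.841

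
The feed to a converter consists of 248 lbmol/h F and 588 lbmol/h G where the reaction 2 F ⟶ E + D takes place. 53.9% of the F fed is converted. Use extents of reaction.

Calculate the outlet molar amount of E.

F reacted = 0.539 × 248 = 133.7 lbmol/h; ν_F = −2, so ξ = 133.7/2 = 66.84 lbmol/h.
Outlet amounts (n = n₀ + ν ξ):
  F: 248 − 2(66.84) = 114.3
  E: 0 + 1(66.84) = 66.84
  D: 0 + 1(66.84) = 66.84
  G: 588 (inert)

66.8 lbmol/h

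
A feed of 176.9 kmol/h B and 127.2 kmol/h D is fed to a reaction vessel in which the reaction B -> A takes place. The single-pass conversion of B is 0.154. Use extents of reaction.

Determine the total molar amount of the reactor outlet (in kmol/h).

304 kmol/h

B reacted = 0.154 × 176.9 = 27.24 kmol/h; ν_B = −1, so ξ = 27.24/1 = 27.24 kmol/h.
Outlet amounts (n = n₀ + ν ξ):
  B: 176.9 − 1(27.24) = 149.7
  A: 0 + 1(27.24) = 27.24
  D: 127.2 (inert)
Total out = 149.7 + 27.24 + 127.2 = 304.1 kmol/h.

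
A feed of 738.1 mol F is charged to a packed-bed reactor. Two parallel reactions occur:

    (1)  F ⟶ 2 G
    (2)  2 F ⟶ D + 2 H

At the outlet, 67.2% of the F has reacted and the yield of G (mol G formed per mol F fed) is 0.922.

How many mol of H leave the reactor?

Yield of G: 2ξ₁ / 738.1 = 0.922 → ξ₁ = 340.3 mol.
Conversion of F: 1ξ₁ + 2ξ₂ = 0.672 × 738.1 = 496 → ξ₂ = 77.87 mol.
Outlet amounts (n = n₀ + Σ ν·ξ):
  F: 738.1 − 1(340.3) − 2(77.87) = 242.1
  G: 0 + 2(340.3) = 680.5
  D: 0 + 1(77.87) = 77.87
  H: 0 + 2(77.87) = 155.7

156 mol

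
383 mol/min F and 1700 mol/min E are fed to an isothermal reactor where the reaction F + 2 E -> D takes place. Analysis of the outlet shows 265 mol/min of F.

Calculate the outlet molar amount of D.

For F: n = n₀ − 1ξ → 265 = 383 − 1ξ, giving ξ = 118 mol/min.
Outlet amounts (n = n₀ + ν ξ):
  F: 383 − 1(118) = 265
  E: 1700 − 2(118) = 1464
  D: 0 + 1(118) = 118

118 mol/min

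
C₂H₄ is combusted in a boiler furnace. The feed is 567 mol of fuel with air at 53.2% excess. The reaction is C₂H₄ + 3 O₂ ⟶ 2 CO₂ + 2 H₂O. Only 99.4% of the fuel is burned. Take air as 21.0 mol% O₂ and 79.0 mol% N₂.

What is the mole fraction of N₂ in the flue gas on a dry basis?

Stoichiometric O₂ = 3 × 567 = 1701 mol; O₂ fed = 1701 × 1.532 = 2606 mol.
N₂ fed = 2606 × 79/21 = 9803 mol.
Fuel reacted = 0.994 × 567 → ξ = 563.6 mol.
Outlet (n = n₀ + ν ξ):
  C₂H₄: 567 − 1(563.6) = 3.402
  O₂: 2606 − 3(563.6) = 915.1
  N₂: 9803 (inert)
  CO₂: 0 + 2(563.6) = 1127
  H₂O: 0 + 2(563.6) = 1127
Dry total = 11850 mol; y_N₂ (dry) = 9803 / 11850 = 0.8273.

0.827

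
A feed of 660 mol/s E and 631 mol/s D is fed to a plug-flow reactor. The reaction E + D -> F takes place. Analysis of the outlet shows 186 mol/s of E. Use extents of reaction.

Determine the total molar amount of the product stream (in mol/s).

817 mol/s

For E: n = n₀ − 1ξ → 186 = 660 − 1ξ, giving ξ = 474 mol/s.
Outlet amounts (n = n₀ + ν ξ):
  E: 660 − 1(474) = 186
  D: 631 − 1(474) = 157
  F: 0 + 1(474) = 474
Total out = 186 + 157 + 474 = 817 mol/s.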